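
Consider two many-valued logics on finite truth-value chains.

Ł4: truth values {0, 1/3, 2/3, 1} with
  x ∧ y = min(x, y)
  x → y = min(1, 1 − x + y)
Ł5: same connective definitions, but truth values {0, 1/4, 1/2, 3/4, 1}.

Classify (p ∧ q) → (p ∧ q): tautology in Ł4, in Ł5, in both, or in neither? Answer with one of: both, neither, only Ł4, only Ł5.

both

In Ł4: every assignment gives 1 — tautology.
In Ł5: every assignment gives 1 — tautology.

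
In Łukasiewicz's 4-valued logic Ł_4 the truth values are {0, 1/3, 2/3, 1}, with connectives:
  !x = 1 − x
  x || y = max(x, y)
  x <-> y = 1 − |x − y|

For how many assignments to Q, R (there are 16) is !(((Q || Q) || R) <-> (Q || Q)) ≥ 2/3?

Q = 0, R = 0 ↦ 0  <
Q = 0, R = 1/3 ↦ 1/3  <
Q = 0, R = 2/3 ↦ 2/3  ≥
Q = 0, R = 1 ↦ 1  ≥
Q = 1/3, R = 0 ↦ 0  <
Q = 1/3, R = 1/3 ↦ 0  <
Q = 1/3, R = 2/3 ↦ 1/3  <
Q = 1/3, R = 1 ↦ 2/3  ≥
Q = 2/3, R = 0 ↦ 0  <
Q = 2/3, R = 1/3 ↦ 0  <
Q = 2/3, R = 2/3 ↦ 0  <
Q = 2/3, R = 1 ↦ 1/3  <
Q = 1, R = 0 ↦ 0  <
Q = 1, R = 1/3 ↦ 0  <
Q = 1, R = 2/3 ↦ 0  <
Q = 1, R = 1 ↦ 0  <
So 3 of the 16 assignments meet the threshold.

3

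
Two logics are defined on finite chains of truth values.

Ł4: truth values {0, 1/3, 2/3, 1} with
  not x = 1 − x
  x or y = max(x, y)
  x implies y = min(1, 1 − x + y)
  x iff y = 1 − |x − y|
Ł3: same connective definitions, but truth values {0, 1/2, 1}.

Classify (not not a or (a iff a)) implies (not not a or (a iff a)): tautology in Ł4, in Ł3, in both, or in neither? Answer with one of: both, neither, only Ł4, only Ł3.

In Ł4: every assignment gives 1 — tautology.
In Ł3: every assignment gives 1 — tautology.

both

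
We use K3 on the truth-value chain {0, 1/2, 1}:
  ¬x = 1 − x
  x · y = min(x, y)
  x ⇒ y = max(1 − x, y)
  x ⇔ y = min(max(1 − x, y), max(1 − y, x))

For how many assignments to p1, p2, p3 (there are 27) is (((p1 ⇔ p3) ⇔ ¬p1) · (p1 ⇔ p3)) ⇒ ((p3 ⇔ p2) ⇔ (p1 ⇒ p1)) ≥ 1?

value 1: 10 assignments (counts)
value 1/2: 16 assignments
value 0: 1 assignment
So 10 of the 27 assignments meet the threshold.

10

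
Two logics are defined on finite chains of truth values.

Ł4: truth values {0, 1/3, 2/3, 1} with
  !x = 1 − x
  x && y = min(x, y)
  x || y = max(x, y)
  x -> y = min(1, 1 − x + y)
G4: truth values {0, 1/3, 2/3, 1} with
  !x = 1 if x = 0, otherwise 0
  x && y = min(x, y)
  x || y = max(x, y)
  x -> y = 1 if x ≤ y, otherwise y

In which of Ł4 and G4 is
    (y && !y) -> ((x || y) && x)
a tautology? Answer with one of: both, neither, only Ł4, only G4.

In Ł4: at x = 0, y = 1/3 the value is 2/3 — not a tautology.
In G4: every assignment gives 1 — tautology.

only G4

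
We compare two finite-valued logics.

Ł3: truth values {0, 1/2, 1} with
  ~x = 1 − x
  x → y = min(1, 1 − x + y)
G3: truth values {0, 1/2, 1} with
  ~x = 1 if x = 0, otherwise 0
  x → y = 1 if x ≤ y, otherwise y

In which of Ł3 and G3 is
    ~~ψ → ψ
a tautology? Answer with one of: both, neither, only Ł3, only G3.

In Ł3: every assignment gives 1 — tautology.
In G3: at ψ = 1/2 the value is 1/2 — not a tautology.

only Ł3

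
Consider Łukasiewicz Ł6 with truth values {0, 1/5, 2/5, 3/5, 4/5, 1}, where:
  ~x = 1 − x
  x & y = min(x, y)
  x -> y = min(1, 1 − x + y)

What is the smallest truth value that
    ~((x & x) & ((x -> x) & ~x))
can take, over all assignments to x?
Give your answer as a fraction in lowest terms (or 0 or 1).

Take x = 2/5:
x & x = 2/5 & 2/5 = 2/5
x -> x = 2/5 -> 2/5 = 1
~x = ~2/5 = 3/5
(x -> x) & ~x = 1 & 3/5 = 3/5
(x & x) & ((x -> x) & ~x) = 2/5 & 3/5 = 2/5
~((x & x) & ((x -> x) & ~x)) = ~2/5 = 3/5
No assignment yields a value below 3/5, so this is the minimum.

3/5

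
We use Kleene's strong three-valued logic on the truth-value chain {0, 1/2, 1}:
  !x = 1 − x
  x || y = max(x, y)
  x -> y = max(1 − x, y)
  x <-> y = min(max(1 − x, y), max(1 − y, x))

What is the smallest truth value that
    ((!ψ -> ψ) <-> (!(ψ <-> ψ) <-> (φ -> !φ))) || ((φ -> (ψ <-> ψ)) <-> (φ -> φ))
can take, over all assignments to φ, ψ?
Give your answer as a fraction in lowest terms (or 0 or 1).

Take φ = 1/2, ψ = 0:
!ψ = !0 = 1
!ψ -> ψ = 1 -> 0 = 0
ψ <-> ψ = 0 <-> 0 = 1
!(ψ <-> ψ) = !1 = 0
!φ = !1/2 = 1/2
φ -> !φ = 1/2 -> 1/2 = 1/2
!(ψ <-> ψ) <-> (φ -> !φ) = 0 <-> 1/2 = 1/2
(!ψ -> ψ) <-> (!(ψ <-> ψ) <-> (φ -> !φ)) = 0 <-> 1/2 = 1/2
ψ <-> ψ = 0 <-> 0 = 1
φ -> (ψ <-> ψ) = 1/2 -> 1 = 1
φ -> φ = 1/2 -> 1/2 = 1/2
(φ -> (ψ <-> ψ)) <-> (φ -> φ) = 1 <-> 1/2 = 1/2
((!ψ -> ψ) <-> (!(ψ <-> ψ) <-> (φ -> !φ))) || ((φ -> (ψ <-> ψ)) <-> (φ -> φ)) = 1/2 || 1/2 = 1/2
No assignment yields a value below 1/2, so this is the minimum.

1/2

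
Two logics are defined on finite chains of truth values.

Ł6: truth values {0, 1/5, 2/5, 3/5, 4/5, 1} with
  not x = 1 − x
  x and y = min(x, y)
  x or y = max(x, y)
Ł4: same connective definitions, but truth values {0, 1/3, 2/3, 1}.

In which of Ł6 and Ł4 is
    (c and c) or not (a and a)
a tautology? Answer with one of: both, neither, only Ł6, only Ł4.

In Ł6: at a = 1/5, c = 0 the value is 4/5 — not a tautology.
In Ł4: at a = 1/3, c = 0 the value is 2/3 — not a tautology.

neither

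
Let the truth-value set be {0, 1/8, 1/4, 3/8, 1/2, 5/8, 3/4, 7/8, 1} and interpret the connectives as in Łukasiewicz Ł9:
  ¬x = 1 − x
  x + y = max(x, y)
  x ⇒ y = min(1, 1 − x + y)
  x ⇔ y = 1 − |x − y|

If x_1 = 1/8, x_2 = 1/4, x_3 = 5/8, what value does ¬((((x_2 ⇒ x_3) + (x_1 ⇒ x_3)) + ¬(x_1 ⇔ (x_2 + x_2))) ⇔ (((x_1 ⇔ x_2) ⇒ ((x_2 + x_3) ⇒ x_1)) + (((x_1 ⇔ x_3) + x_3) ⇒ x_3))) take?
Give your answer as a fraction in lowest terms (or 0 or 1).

x_2 ⇒ x_3 = 1/4 ⇒ 5/8 = 1
x_1 ⇒ x_3 = 1/8 ⇒ 5/8 = 1
(x_2 ⇒ x_3) + (x_1 ⇒ x_3) = 1 + 1 = 1
x_2 + x_2 = 1/4 + 1/4 = 1/4
x_1 ⇔ (x_2 + x_2) = 1/8 ⇔ 1/4 = 7/8
¬(x_1 ⇔ (x_2 + x_2)) = ¬7/8 = 1/8
((x_2 ⇒ x_3) + (x_1 ⇒ x_3)) + ¬(x_1 ⇔ (x_2 + x_2)) = 1 + 1/8 = 1
x_1 ⇔ x_2 = 1/8 ⇔ 1/4 = 7/8
x_2 + x_3 = 1/4 + 5/8 = 5/8
(x_2 + x_3) ⇒ x_1 = 5/8 ⇒ 1/8 = 1/2
(x_1 ⇔ x_2) ⇒ ((x_2 + x_3) ⇒ x_1) = 7/8 ⇒ 1/2 = 5/8
x_1 ⇔ x_3 = 1/8 ⇔ 5/8 = 1/2
(x_1 ⇔ x_3) + x_3 = 1/2 + 5/8 = 5/8
((x_1 ⇔ x_3) + x_3) ⇒ x_3 = 5/8 ⇒ 5/8 = 1
((x_1 ⇔ x_2) ⇒ ((x_2 + x_3) ⇒ x_1)) + (((x_1 ⇔ x_3) + x_3) ⇒ x_3) = 5/8 + 1 = 1
(((x_2 ⇒ x_3) + (x_1 ⇒ x_3)) + ¬(x_1 ⇔ (x_2 + x_2))) ⇔ (((x_1 ⇔ x_2) ⇒ ((x_2 + x_3) ⇒ x_1)) + (((x_1 ⇔ x_3) + x_3) ⇒ x_3)) = 1 ⇔ 1 = 1
¬((((x_2 ⇒ x_3) + (x_1 ⇒ x_3)) + ¬(x_1 ⇔ (x_2 + x_2))) ⇔ (((x_1 ⇔ x_2) ⇒ ((x_2 + x_3) ⇒ x_1)) + (((x_1 ⇔ x_3) + x_3) ⇒ x_3))) = ¬1 = 0

0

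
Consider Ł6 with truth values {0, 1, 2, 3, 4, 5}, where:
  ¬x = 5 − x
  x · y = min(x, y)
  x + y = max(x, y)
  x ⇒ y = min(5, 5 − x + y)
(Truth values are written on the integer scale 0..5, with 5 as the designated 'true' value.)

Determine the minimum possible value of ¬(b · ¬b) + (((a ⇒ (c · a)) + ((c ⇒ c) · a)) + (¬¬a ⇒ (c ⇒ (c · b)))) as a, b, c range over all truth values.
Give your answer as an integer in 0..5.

4

Take a = 4, b = 1, c = 3:
¬b = ¬1 = 4
b · ¬b = 1 · 4 = 1
¬(b · ¬b) = ¬1 = 4
c · a = 3 · 4 = 3
a ⇒ (c · a) = 4 ⇒ 3 = 4
c ⇒ c = 3 ⇒ 3 = 5
(c ⇒ c) · a = 5 · 4 = 4
(a ⇒ (c · a)) + ((c ⇒ c) · a) = 4 + 4 = 4
¬a = ¬4 = 1
¬¬a = ¬1 = 4
c · b = 3 · 1 = 1
c ⇒ (c · b) = 3 ⇒ 1 = 3
¬¬a ⇒ (c ⇒ (c · b)) = 4 ⇒ 3 = 4
((a ⇒ (c · a)) + ((c ⇒ c) · a)) + (¬¬a ⇒ (c ⇒ (c · b))) = 4 + 4 = 4
¬(b · ¬b) + (((a ⇒ (c · a)) + ((c ⇒ c) · a)) + (¬¬a ⇒ (c ⇒ (c · b)))) = 4 + 4 = 4
No assignment yields a value below 4, so this is the minimum.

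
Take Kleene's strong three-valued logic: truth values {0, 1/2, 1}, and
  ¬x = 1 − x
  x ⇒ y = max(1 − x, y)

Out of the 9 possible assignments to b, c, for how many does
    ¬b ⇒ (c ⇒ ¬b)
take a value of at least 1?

7

b = 0, c = 0 ↦ 1  ≥
b = 0, c = 1/2 ↦ 1  ≥
b = 0, c = 1 ↦ 1  ≥
b = 1/2, c = 0 ↦ 1  ≥
b = 1/2, c = 1/2 ↦ 1/2  <
b = 1/2, c = 1 ↦ 1/2  <
b = 1, c = 0 ↦ 1  ≥
b = 1, c = 1/2 ↦ 1  ≥
b = 1, c = 1 ↦ 1  ≥
So 7 of the 9 assignments meet the threshold.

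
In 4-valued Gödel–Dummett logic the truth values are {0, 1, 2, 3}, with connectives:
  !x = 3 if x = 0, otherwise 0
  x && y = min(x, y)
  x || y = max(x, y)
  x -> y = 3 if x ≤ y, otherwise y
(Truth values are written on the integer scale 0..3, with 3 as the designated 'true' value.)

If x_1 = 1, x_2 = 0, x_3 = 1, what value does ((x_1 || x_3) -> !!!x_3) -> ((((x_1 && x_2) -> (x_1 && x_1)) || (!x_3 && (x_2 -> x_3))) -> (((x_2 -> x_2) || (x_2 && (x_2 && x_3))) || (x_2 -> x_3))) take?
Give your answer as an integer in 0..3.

x_1 || x_3 = 1 || 1 = 1
!x_3 = !1 = 0
!!x_3 = !0 = 3
!!!x_3 = !3 = 0
(x_1 || x_3) -> !!!x_3 = 1 -> 0 = 0
x_1 && x_2 = 1 && 0 = 0
x_1 && x_1 = 1 && 1 = 1
(x_1 && x_2) -> (x_1 && x_1) = 0 -> 1 = 3
!x_3 = !1 = 0
x_2 -> x_3 = 0 -> 1 = 3
!x_3 && (x_2 -> x_3) = 0 && 3 = 0
((x_1 && x_2) -> (x_1 && x_1)) || (!x_3 && (x_2 -> x_3)) = 3 || 0 = 3
x_2 -> x_2 = 0 -> 0 = 3
x_2 && x_3 = 0 && 1 = 0
x_2 && (x_2 && x_3) = 0 && 0 = 0
(x_2 -> x_2) || (x_2 && (x_2 && x_3)) = 3 || 0 = 3
x_2 -> x_3 = 0 -> 1 = 3
((x_2 -> x_2) || (x_2 && (x_2 && x_3))) || (x_2 -> x_3) = 3 || 3 = 3
(((x_1 && x_2) -> (x_1 && x_1)) || (!x_3 && (x_2 -> x_3))) -> (((x_2 -> x_2) || (x_2 && (x_2 && x_3))) || (x_2 -> x_3)) = 3 -> 3 = 3
((x_1 || x_3) -> !!!x_3) -> ((((x_1 && x_2) -> (x_1 && x_1)) || (!x_3 && (x_2 -> x_3))) -> (((x_2 -> x_2) || (x_2 && (x_2 && x_3))) || (x_2 -> x_3))) = 0 -> 3 = 3

3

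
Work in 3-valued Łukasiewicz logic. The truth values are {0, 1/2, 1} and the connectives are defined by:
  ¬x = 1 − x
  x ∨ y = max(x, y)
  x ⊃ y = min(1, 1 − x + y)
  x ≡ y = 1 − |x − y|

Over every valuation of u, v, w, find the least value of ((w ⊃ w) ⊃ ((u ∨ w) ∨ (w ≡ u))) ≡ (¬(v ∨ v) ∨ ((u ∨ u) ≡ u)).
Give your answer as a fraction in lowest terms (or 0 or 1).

Take u = 0, v = 0, w = 1/2:
w ⊃ w = 1/2 ⊃ 1/2 = 1
u ∨ w = 0 ∨ 1/2 = 1/2
w ≡ u = 1/2 ≡ 0 = 1/2
(u ∨ w) ∨ (w ≡ u) = 1/2 ∨ 1/2 = 1/2
(w ⊃ w) ⊃ ((u ∨ w) ∨ (w ≡ u)) = 1 ⊃ 1/2 = 1/2
v ∨ v = 0 ∨ 0 = 0
¬(v ∨ v) = ¬0 = 1
u ∨ u = 0 ∨ 0 = 0
(u ∨ u) ≡ u = 0 ≡ 0 = 1
¬(v ∨ v) ∨ ((u ∨ u) ≡ u) = 1 ∨ 1 = 1
((w ⊃ w) ⊃ ((u ∨ w) ∨ (w ≡ u))) ≡ (¬(v ∨ v) ∨ ((u ∨ u) ≡ u)) = 1/2 ≡ 1 = 1/2
No assignment yields a value below 1/2, so this is the minimum.

1/2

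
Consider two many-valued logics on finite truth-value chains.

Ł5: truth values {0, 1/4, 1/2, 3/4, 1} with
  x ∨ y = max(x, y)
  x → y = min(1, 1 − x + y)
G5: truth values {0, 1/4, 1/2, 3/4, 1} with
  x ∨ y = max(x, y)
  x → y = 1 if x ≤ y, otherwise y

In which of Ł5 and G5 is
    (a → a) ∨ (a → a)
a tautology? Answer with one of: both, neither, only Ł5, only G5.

In Ł5: every assignment gives 1 — tautology.
In G5: every assignment gives 1 — tautology.

both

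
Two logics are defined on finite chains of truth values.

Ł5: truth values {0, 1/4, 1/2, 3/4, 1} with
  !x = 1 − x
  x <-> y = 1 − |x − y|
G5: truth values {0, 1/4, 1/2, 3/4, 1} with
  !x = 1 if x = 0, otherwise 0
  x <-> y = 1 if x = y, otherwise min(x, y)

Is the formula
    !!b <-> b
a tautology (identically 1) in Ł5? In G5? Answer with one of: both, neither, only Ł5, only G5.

only Ł5

In Ł5: every assignment gives 1 — tautology.
In G5: at b = 1/4 the value is 1/4 — not a tautology.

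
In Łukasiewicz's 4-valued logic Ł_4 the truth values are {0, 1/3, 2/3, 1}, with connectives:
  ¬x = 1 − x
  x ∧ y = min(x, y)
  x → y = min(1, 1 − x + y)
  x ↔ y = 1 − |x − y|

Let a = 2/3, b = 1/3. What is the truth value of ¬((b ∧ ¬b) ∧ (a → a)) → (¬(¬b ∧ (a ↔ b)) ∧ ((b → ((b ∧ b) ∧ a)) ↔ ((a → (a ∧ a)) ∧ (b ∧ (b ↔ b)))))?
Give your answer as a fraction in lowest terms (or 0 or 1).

¬b = ¬1/3 = 2/3
b ∧ ¬b = 1/3 ∧ 2/3 = 1/3
a → a = 2/3 → 2/3 = 1
(b ∧ ¬b) ∧ (a → a) = 1/3 ∧ 1 = 1/3
¬((b ∧ ¬b) ∧ (a → a)) = ¬1/3 = 2/3
¬b = ¬1/3 = 2/3
a ↔ b = 2/3 ↔ 1/3 = 2/3
¬b ∧ (a ↔ b) = 2/3 ∧ 2/3 = 2/3
¬(¬b ∧ (a ↔ b)) = ¬2/3 = 1/3
b ∧ b = 1/3 ∧ 1/3 = 1/3
(b ∧ b) ∧ a = 1/3 ∧ 2/3 = 1/3
b → ((b ∧ b) ∧ a) = 1/3 → 1/3 = 1
a ∧ a = 2/3 ∧ 2/3 = 2/3
a → (a ∧ a) = 2/3 → 2/3 = 1
b ↔ b = 1/3 ↔ 1/3 = 1
b ∧ (b ↔ b) = 1/3 ∧ 1 = 1/3
(a → (a ∧ a)) ∧ (b ∧ (b ↔ b)) = 1 ∧ 1/3 = 1/3
(b → ((b ∧ b) ∧ a)) ↔ ((a → (a ∧ a)) ∧ (b ∧ (b ↔ b))) = 1 ↔ 1/3 = 1/3
¬(¬b ∧ (a ↔ b)) ∧ ((b → ((b ∧ b) ∧ a)) ↔ ((a → (a ∧ a)) ∧ (b ∧ (b ↔ b)))) = 1/3 ∧ 1/3 = 1/3
¬((b ∧ ¬b) ∧ (a → a)) → (¬(¬b ∧ (a ↔ b)) ∧ ((b → ((b ∧ b) ∧ a)) ↔ ((a → (a ∧ a)) ∧ (b ∧ (b ↔ b))))) = 2/3 → 1/3 = 2/3

2/3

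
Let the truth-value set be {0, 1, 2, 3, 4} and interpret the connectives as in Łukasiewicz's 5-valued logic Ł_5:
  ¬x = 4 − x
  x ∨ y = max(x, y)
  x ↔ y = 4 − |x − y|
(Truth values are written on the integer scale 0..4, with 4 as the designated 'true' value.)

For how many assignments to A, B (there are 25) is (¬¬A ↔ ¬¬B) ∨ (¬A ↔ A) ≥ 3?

15

value 4: 9 assignments (counts)
value 3: 6 assignments (counts)
value 2: 6 assignments
value 1: 2 assignments
value 0: 2 assignments
So 15 of the 25 assignments meet the threshold.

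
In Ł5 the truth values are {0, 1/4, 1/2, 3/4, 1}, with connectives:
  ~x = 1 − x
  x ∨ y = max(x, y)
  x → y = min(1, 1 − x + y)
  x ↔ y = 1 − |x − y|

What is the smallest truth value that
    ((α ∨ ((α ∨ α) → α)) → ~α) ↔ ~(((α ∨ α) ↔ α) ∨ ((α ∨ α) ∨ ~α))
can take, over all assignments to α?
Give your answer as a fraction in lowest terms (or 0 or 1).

Take α = 0:
α ∨ α = 0 ∨ 0 = 0
(α ∨ α) → α = 0 → 0 = 1
α ∨ ((α ∨ α) → α) = 0 ∨ 1 = 1
~α = ~0 = 1
(α ∨ ((α ∨ α) → α)) → ~α = 1 → 1 = 1
α ∨ α = 0 ∨ 0 = 0
(α ∨ α) ↔ α = 0 ↔ 0 = 1
α ∨ α = 0 ∨ 0 = 0
~α = ~0 = 1
(α ∨ α) ∨ ~α = 0 ∨ 1 = 1
((α ∨ α) ↔ α) ∨ ((α ∨ α) ∨ ~α) = 1 ∨ 1 = 1
~(((α ∨ α) ↔ α) ∨ ((α ∨ α) ∨ ~α)) = ~1 = 0
((α ∨ ((α ∨ α) → α)) → ~α) ↔ ~(((α ∨ α) ↔ α) ∨ ((α ∨ α) ∨ ~α)) = 1 ↔ 0 = 0
No assignment yields a value below 0, so this is the minimum.

0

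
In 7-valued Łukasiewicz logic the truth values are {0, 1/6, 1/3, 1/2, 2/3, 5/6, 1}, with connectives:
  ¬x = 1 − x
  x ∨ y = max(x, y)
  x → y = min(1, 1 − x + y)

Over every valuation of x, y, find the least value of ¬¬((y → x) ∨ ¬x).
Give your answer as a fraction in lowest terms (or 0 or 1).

1/2

Take x = 1/2, y = 1:
y → x = 1 → 1/2 = 1/2
¬x = ¬1/2 = 1/2
(y → x) ∨ ¬x = 1/2 ∨ 1/2 = 1/2
¬((y → x) ∨ ¬x) = ¬1/2 = 1/2
¬¬((y → x) ∨ ¬x) = ¬1/2 = 1/2
No assignment yields a value below 1/2, so this is the minimum.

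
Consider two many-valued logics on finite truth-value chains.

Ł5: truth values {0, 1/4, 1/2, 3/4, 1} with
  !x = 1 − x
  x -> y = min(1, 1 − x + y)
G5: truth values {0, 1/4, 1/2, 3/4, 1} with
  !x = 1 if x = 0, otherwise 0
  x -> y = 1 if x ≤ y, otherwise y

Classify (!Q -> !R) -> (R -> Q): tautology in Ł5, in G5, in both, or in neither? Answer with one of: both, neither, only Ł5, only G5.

only Ł5

In Ł5: every assignment gives 1 — tautology.
In G5: at Q = 1/4, R = 1/2 the value is 1/4 — not a tautology.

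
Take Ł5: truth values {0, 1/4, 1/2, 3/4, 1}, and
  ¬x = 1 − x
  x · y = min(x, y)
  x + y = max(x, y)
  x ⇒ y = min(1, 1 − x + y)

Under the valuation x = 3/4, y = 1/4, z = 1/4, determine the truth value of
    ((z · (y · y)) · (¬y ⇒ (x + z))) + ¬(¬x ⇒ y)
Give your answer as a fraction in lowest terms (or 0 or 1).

1/4

y · y = 1/4 · 1/4 = 1/4
z · (y · y) = 1/4 · 1/4 = 1/4
¬y = ¬1/4 = 3/4
x + z = 3/4 + 1/4 = 3/4
¬y ⇒ (x + z) = 3/4 ⇒ 3/4 = 1
(z · (y · y)) · (¬y ⇒ (x + z)) = 1/4 · 1 = 1/4
¬x = ¬3/4 = 1/4
¬x ⇒ y = 1/4 ⇒ 1/4 = 1
¬(¬x ⇒ y) = ¬1 = 0
((z · (y · y)) · (¬y ⇒ (x + z))) + ¬(¬x ⇒ y) = 1/4 + 0 = 1/4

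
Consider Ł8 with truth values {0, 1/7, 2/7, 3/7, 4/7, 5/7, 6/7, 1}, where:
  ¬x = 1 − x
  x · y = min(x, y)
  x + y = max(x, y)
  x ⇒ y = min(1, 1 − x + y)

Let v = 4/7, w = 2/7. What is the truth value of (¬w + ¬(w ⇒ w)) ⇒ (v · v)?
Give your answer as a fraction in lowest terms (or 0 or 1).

6/7

¬w = ¬2/7 = 5/7
w ⇒ w = 2/7 ⇒ 2/7 = 1
¬(w ⇒ w) = ¬1 = 0
¬w + ¬(w ⇒ w) = 5/7 + 0 = 5/7
v · v = 4/7 · 4/7 = 4/7
(¬w + ¬(w ⇒ w)) ⇒ (v · v) = 5/7 ⇒ 4/7 = 6/7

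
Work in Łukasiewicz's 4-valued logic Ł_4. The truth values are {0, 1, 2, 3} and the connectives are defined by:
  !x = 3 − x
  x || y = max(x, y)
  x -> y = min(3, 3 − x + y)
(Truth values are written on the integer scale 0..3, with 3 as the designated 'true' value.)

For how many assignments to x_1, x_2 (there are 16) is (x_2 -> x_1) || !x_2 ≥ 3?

10

x_1 = 0, x_2 = 0 ↦ 3  ≥
x_1 = 0, x_2 = 1 ↦ 2  <
x_1 = 0, x_2 = 2 ↦ 1  <
x_1 = 0, x_2 = 3 ↦ 0  <
x_1 = 1, x_2 = 0 ↦ 3  ≥
x_1 = 1, x_2 = 1 ↦ 3  ≥
x_1 = 1, x_2 = 2 ↦ 2  <
x_1 = 1, x_2 = 3 ↦ 1  <
x_1 = 2, x_2 = 0 ↦ 3  ≥
x_1 = 2, x_2 = 1 ↦ 3  ≥
x_1 = 2, x_2 = 2 ↦ 3  ≥
x_1 = 2, x_2 = 3 ↦ 2  <
x_1 = 3, x_2 = 0 ↦ 3  ≥
x_1 = 3, x_2 = 1 ↦ 3  ≥
x_1 = 3, x_2 = 2 ↦ 3  ≥
x_1 = 3, x_2 = 3 ↦ 3  ≥
So 10 of the 16 assignments meet the threshold.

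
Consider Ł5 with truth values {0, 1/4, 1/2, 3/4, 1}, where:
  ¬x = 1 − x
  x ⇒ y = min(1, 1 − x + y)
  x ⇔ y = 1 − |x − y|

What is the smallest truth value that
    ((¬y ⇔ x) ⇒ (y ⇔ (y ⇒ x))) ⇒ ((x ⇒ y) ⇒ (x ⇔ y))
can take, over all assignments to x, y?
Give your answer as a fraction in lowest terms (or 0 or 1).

Take x = 0, y = 1/2:
¬y = ¬1/2 = 1/2
¬y ⇔ x = 1/2 ⇔ 0 = 1/2
y ⇒ x = 1/2 ⇒ 0 = 1/2
y ⇔ (y ⇒ x) = 1/2 ⇔ 1/2 = 1
(¬y ⇔ x) ⇒ (y ⇔ (y ⇒ x)) = 1/2 ⇒ 1 = 1
x ⇒ y = 0 ⇒ 1/2 = 1
x ⇔ y = 0 ⇔ 1/2 = 1/2
(x ⇒ y) ⇒ (x ⇔ y) = 1 ⇒ 1/2 = 1/2
((¬y ⇔ x) ⇒ (y ⇔ (y ⇒ x))) ⇒ ((x ⇒ y) ⇒ (x ⇔ y)) = 1 ⇒ 1/2 = 1/2
No assignment yields a value below 1/2, so this is the minimum.

1/2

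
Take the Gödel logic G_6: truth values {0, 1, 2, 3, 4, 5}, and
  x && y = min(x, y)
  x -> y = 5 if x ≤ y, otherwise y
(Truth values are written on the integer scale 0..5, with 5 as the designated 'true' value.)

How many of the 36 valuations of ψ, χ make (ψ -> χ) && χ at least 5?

value 5: 6 assignments (counts)
value 4: 6 assignments
value 3: 6 assignments
value 2: 6 assignments
value 1: 6 assignments
value 0: 6 assignments
So 6 of the 36 assignments meet the threshold.

6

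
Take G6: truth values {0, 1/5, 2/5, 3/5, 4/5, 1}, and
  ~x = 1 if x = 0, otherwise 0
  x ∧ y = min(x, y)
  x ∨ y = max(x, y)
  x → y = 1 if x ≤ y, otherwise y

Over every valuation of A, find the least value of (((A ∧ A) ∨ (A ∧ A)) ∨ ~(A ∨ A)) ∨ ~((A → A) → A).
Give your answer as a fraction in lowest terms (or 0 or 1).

1/5

Take A = 1/5:
A ∧ A = 1/5 ∧ 1/5 = 1/5
A ∧ A = 1/5 ∧ 1/5 = 1/5
(A ∧ A) ∨ (A ∧ A) = 1/5 ∨ 1/5 = 1/5
A ∨ A = 1/5 ∨ 1/5 = 1/5
~(A ∨ A) = ~1/5 = 0
((A ∧ A) ∨ (A ∧ A)) ∨ ~(A ∨ A) = 1/5 ∨ 0 = 1/5
A → A = 1/5 → 1/5 = 1
(A → A) → A = 1 → 1/5 = 1/5
~((A → A) → A) = ~1/5 = 0
(((A ∧ A) ∨ (A ∧ A)) ∨ ~(A ∨ A)) ∨ ~((A → A) → A) = 1/5 ∨ 0 = 1/5
No assignment yields a value below 1/5, so this is the minimum.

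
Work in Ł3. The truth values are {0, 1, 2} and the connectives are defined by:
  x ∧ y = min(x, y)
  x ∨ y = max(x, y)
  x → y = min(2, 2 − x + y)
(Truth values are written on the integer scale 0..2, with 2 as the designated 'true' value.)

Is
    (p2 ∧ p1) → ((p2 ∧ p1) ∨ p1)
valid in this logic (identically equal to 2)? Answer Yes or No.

Yes

p1 = 0, p2 = 0 ↦ 2
p1 = 0, p2 = 1 ↦ 2
p1 = 0, p2 = 2 ↦ 2
p1 = 1, p2 = 0 ↦ 2
p1 = 1, p2 = 1 ↦ 2
p1 = 1, p2 = 2 ↦ 2
p1 = 2, p2 = 0 ↦ 2
p1 = 2, p2 = 1 ↦ 2
p1 = 2, p2 = 2 ↦ 2
Every assignment gives a value ≥ 2.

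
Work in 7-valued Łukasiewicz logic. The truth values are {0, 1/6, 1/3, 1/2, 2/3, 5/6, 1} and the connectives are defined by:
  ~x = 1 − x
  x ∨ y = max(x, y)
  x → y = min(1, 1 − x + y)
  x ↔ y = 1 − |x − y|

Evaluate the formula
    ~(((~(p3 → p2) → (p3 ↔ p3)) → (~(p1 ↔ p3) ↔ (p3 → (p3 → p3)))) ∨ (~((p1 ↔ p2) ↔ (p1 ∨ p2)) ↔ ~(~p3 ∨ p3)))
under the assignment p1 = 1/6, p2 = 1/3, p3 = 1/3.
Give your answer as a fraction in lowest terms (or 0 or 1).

p3 → p2 = 1/3 → 1/3 = 1
~(p3 → p2) = ~1 = 0
p3 ↔ p3 = 1/3 ↔ 1/3 = 1
~(p3 → p2) → (p3 ↔ p3) = 0 → 1 = 1
p1 ↔ p3 = 1/6 ↔ 1/3 = 5/6
~(p1 ↔ p3) = ~5/6 = 1/6
p3 → p3 = 1/3 → 1/3 = 1
p3 → (p3 → p3) = 1/3 → 1 = 1
~(p1 ↔ p3) ↔ (p3 → (p3 → p3)) = 1/6 ↔ 1 = 1/6
(~(p3 → p2) → (p3 ↔ p3)) → (~(p1 ↔ p3) ↔ (p3 → (p3 → p3))) = 1 → 1/6 = 1/6
p1 ↔ p2 = 1/6 ↔ 1/3 = 5/6
p1 ∨ p2 = 1/6 ∨ 1/3 = 1/3
(p1 ↔ p2) ↔ (p1 ∨ p2) = 5/6 ↔ 1/3 = 1/2
~((p1 ↔ p2) ↔ (p1 ∨ p2)) = ~1/2 = 1/2
~p3 = ~1/3 = 2/3
~p3 ∨ p3 = 2/3 ∨ 1/3 = 2/3
~(~p3 ∨ p3) = ~2/3 = 1/3
~((p1 ↔ p2) ↔ (p1 ∨ p2)) ↔ ~(~p3 ∨ p3) = 1/2 ↔ 1/3 = 5/6
((~(p3 → p2) → (p3 ↔ p3)) → (~(p1 ↔ p3) ↔ (p3 → (p3 → p3)))) ∨ (~((p1 ↔ p2) ↔ (p1 ∨ p2)) ↔ ~(~p3 ∨ p3)) = 1/6 ∨ 5/6 = 5/6
~(((~(p3 → p2) → (p3 ↔ p3)) → (~(p1 ↔ p3) ↔ (p3 → (p3 → p3)))) ∨ (~((p1 ↔ p2) ↔ (p1 ∨ p2)) ↔ ~(~p3 ∨ p3))) = ~5/6 = 1/6

1/6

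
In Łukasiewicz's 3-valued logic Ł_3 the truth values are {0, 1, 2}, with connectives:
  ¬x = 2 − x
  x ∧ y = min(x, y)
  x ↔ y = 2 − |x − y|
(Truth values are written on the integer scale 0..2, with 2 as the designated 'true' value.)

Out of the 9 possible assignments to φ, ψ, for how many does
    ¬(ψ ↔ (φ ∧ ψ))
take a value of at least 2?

1

φ = 0, ψ = 0 ↦ 0  <
φ = 0, ψ = 1 ↦ 1  <
φ = 0, ψ = 2 ↦ 2  ≥
φ = 1, ψ = 0 ↦ 0  <
φ = 1, ψ = 1 ↦ 0  <
φ = 1, ψ = 2 ↦ 1  <
φ = 2, ψ = 0 ↦ 0  <
φ = 2, ψ = 1 ↦ 0  <
φ = 2, ψ = 2 ↦ 0  <
So 1 of the 9 assignments meets the threshold.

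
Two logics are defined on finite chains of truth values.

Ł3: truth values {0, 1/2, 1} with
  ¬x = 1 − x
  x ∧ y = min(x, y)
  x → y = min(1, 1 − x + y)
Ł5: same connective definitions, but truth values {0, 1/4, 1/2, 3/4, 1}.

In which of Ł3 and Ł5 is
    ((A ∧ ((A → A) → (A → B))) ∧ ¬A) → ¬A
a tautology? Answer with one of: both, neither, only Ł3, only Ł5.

In Ł3: every assignment gives 1 — tautology.
In Ł5: every assignment gives 1 — tautology.

both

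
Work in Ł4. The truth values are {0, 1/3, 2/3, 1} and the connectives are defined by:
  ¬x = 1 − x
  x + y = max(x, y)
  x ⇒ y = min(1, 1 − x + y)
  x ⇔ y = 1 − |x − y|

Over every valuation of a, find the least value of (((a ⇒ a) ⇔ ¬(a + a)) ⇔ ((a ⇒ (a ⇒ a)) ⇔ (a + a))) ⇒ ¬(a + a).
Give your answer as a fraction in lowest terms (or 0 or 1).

2/3

Take a = 2/3:
a ⇒ a = 2/3 ⇒ 2/3 = 1
a + a = 2/3 + 2/3 = 2/3
¬(a + a) = ¬2/3 = 1/3
(a ⇒ a) ⇔ ¬(a + a) = 1 ⇔ 1/3 = 1/3
a ⇒ a = 2/3 ⇒ 2/3 = 1
a ⇒ (a ⇒ a) = 2/3 ⇒ 1 = 1
a + a = 2/3 + 2/3 = 2/3
(a ⇒ (a ⇒ a)) ⇔ (a + a) = 1 ⇔ 2/3 = 2/3
((a ⇒ a) ⇔ ¬(a + a)) ⇔ ((a ⇒ (a ⇒ a)) ⇔ (a + a)) = 1/3 ⇔ 2/3 = 2/3
a + a = 2/3 + 2/3 = 2/3
¬(a + a) = ¬2/3 = 1/3
(((a ⇒ a) ⇔ ¬(a + a)) ⇔ ((a ⇒ (a ⇒ a)) ⇔ (a + a))) ⇒ ¬(a + a) = 2/3 ⇒ 1/3 = 2/3
No assignment yields a value below 2/3, so this is the minimum.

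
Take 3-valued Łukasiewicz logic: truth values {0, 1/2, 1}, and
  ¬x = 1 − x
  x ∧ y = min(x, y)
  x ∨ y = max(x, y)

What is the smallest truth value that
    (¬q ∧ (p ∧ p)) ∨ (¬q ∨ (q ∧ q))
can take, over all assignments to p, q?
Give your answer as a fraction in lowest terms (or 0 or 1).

1/2

Take p = 0, q = 1/2:
¬q = ¬1/2 = 1/2
p ∧ p = 0 ∧ 0 = 0
¬q ∧ (p ∧ p) = 1/2 ∧ 0 = 0
¬q = ¬1/2 = 1/2
q ∧ q = 1/2 ∧ 1/2 = 1/2
¬q ∨ (q ∧ q) = 1/2 ∨ 1/2 = 1/2
(¬q ∧ (p ∧ p)) ∨ (¬q ∨ (q ∧ q)) = 0 ∨ 1/2 = 1/2
No assignment yields a value below 1/2, so this is the minimum.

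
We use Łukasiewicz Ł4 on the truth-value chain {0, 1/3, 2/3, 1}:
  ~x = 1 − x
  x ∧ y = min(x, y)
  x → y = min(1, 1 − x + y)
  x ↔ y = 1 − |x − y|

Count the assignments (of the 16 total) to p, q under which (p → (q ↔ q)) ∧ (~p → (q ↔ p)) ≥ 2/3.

p = 0, q = 0 ↦ 1  ≥
p = 0, q = 1/3 ↦ 2/3  ≥
p = 0, q = 2/3 ↦ 1/3  <
p = 0, q = 1 ↦ 0  <
p = 1/3, q = 0 ↦ 1  ≥
p = 1/3, q = 1/3 ↦ 1  ≥
p = 1/3, q = 2/3 ↦ 1  ≥
p = 1/3, q = 1 ↦ 2/3  ≥
p = 2/3, q = 0 ↦ 1  ≥
p = 2/3, q = 1/3 ↦ 1  ≥
p = 2/3, q = 2/3 ↦ 1  ≥
p = 2/3, q = 1 ↦ 1  ≥
p = 1, q = 0 ↦ 1  ≥
p = 1, q = 1/3 ↦ 1  ≥
p = 1, q = 2/3 ↦ 1  ≥
p = 1, q = 1 ↦ 1  ≥
So 14 of the 16 assignments meet the threshold.

14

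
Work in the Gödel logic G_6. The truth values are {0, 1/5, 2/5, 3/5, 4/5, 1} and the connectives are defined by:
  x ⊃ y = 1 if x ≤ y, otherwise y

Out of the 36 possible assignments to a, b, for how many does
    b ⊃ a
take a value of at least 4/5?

value 1: 21 assignments (counts)
value 4/5: 1 assignment (counts)
value 3/5: 2 assignments
value 2/5: 3 assignments
value 1/5: 4 assignments
value 0: 5 assignments
So 22 of the 36 assignments meet the threshold.

22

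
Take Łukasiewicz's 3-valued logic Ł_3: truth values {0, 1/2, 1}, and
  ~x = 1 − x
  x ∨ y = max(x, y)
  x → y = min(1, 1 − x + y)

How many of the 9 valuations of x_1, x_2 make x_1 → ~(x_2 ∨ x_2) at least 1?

x_1 = 0, x_2 = 0 ↦ 1  ≥
x_1 = 0, x_2 = 1/2 ↦ 1  ≥
x_1 = 0, x_2 = 1 ↦ 1  ≥
x_1 = 1/2, x_2 = 0 ↦ 1  ≥
x_1 = 1/2, x_2 = 1/2 ↦ 1  ≥
x_1 = 1/2, x_2 = 1 ↦ 1/2  <
x_1 = 1, x_2 = 0 ↦ 1  ≥
x_1 = 1, x_2 = 1/2 ↦ 1/2  <
x_1 = 1, x_2 = 1 ↦ 0  <
So 6 of the 9 assignments meet the threshold.

6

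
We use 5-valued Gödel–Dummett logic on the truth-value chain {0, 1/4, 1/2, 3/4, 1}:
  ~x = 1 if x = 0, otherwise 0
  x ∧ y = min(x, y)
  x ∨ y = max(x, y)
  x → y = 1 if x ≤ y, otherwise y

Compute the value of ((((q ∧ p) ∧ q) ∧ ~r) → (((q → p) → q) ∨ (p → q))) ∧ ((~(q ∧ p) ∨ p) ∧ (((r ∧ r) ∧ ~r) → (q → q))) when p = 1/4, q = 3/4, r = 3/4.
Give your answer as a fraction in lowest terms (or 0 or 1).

q ∧ p = 3/4 ∧ 1/4 = 1/4
(q ∧ p) ∧ q = 1/4 ∧ 3/4 = 1/4
~r = ~3/4 = 0
((q ∧ p) ∧ q) ∧ ~r = 1/4 ∧ 0 = 0
q → p = 3/4 → 1/4 = 1/4
(q → p) → q = 1/4 → 3/4 = 1
p → q = 1/4 → 3/4 = 1
((q → p) → q) ∨ (p → q) = 1 ∨ 1 = 1
(((q ∧ p) ∧ q) ∧ ~r) → (((q → p) → q) ∨ (p → q)) = 0 → 1 = 1
q ∧ p = 3/4 ∧ 1/4 = 1/4
~(q ∧ p) = ~1/4 = 0
~(q ∧ p) ∨ p = 0 ∨ 1/4 = 1/4
r ∧ r = 3/4 ∧ 3/4 = 3/4
~r = ~3/4 = 0
(r ∧ r) ∧ ~r = 3/4 ∧ 0 = 0
q → q = 3/4 → 3/4 = 1
((r ∧ r) ∧ ~r) → (q → q) = 0 → 1 = 1
(~(q ∧ p) ∨ p) ∧ (((r ∧ r) ∧ ~r) → (q → q)) = 1/4 ∧ 1 = 1/4
((((q ∧ p) ∧ q) ∧ ~r) → (((q → p) → q) ∨ (p → q))) ∧ ((~(q ∧ p) ∨ p) ∧ (((r ∧ r) ∧ ~r) → (q → q))) = 1 ∧ 1/4 = 1/4

1/4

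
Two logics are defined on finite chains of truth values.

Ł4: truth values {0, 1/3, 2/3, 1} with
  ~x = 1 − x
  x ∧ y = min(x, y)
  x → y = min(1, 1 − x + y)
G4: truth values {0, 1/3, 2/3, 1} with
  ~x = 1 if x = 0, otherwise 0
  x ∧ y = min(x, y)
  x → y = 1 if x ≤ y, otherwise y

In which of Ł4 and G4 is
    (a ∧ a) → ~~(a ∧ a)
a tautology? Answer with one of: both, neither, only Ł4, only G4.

both

In Ł4: every assignment gives 1 — tautology.
In G4: every assignment gives 1 — tautology.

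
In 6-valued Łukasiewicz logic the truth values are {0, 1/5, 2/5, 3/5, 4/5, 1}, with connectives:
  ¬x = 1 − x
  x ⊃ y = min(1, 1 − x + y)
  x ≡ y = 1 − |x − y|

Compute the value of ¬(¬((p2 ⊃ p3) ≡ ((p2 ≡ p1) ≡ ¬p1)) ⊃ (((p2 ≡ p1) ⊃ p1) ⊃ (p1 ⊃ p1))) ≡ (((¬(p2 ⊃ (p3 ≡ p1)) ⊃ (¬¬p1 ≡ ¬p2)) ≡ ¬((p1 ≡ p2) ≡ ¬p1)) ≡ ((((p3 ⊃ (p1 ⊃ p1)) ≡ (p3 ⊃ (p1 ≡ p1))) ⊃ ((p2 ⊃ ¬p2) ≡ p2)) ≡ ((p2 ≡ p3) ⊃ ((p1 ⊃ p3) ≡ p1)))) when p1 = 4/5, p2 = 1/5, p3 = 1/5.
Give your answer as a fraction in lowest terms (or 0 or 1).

2/5

p2 ⊃ p3 = 1/5 ⊃ 1/5 = 1
p2 ≡ p1 = 1/5 ≡ 4/5 = 2/5
¬p1 = ¬4/5 = 1/5
(p2 ≡ p1) ≡ ¬p1 = 2/5 ≡ 1/5 = 4/5
(p2 ⊃ p3) ≡ ((p2 ≡ p1) ≡ ¬p1) = 1 ≡ 4/5 = 4/5
¬((p2 ⊃ p3) ≡ ((p2 ≡ p1) ≡ ¬p1)) = ¬4/5 = 1/5
p2 ≡ p1 = 1/5 ≡ 4/5 = 2/5
(p2 ≡ p1) ⊃ p1 = 2/5 ⊃ 4/5 = 1
p1 ⊃ p1 = 4/5 ⊃ 4/5 = 1
((p2 ≡ p1) ⊃ p1) ⊃ (p1 ⊃ p1) = 1 ⊃ 1 = 1
¬((p2 ⊃ p3) ≡ ((p2 ≡ p1) ≡ ¬p1)) ⊃ (((p2 ≡ p1) ⊃ p1) ⊃ (p1 ⊃ p1)) = 1/5 ⊃ 1 = 1
¬(¬((p2 ⊃ p3) ≡ ((p2 ≡ p1) ≡ ¬p1)) ⊃ (((p2 ≡ p1) ⊃ p1) ⊃ (p1 ⊃ p1))) = ¬1 = 0
p3 ≡ p1 = 1/5 ≡ 4/5 = 2/5
p2 ⊃ (p3 ≡ p1) = 1/5 ⊃ 2/5 = 1
¬(p2 ⊃ (p3 ≡ p1)) = ¬1 = 0
¬p1 = ¬4/5 = 1/5
¬¬p1 = ¬1/5 = 4/5
¬p2 = ¬1/5 = 4/5
¬¬p1 ≡ ¬p2 = 4/5 ≡ 4/5 = 1
¬(p2 ⊃ (p3 ≡ p1)) ⊃ (¬¬p1 ≡ ¬p2) = 0 ⊃ 1 = 1
p1 ≡ p2 = 4/5 ≡ 1/5 = 2/5
¬p1 = ¬4/5 = 1/5
(p1 ≡ p2) ≡ ¬p1 = 2/5 ≡ 1/5 = 4/5
¬((p1 ≡ p2) ≡ ¬p1) = ¬4/5 = 1/5
(¬(p2 ⊃ (p3 ≡ p1)) ⊃ (¬¬p1 ≡ ¬p2)) ≡ ¬((p1 ≡ p2) ≡ ¬p1) = 1 ≡ 1/5 = 1/5
p1 ⊃ p1 = 4/5 ⊃ 4/5 = 1
p3 ⊃ (p1 ⊃ p1) = 1/5 ⊃ 1 = 1
p1 ≡ p1 = 4/5 ≡ 4/5 = 1
p3 ⊃ (p1 ≡ p1) = 1/5 ⊃ 1 = 1
(p3 ⊃ (p1 ⊃ p1)) ≡ (p3 ⊃ (p1 ≡ p1)) = 1 ≡ 1 = 1
¬p2 = ¬1/5 = 4/5
p2 ⊃ ¬p2 = 1/5 ⊃ 4/5 = 1
(p2 ⊃ ¬p2) ≡ p2 = 1 ≡ 1/5 = 1/5
((p3 ⊃ (p1 ⊃ p1)) ≡ (p3 ⊃ (p1 ≡ p1))) ⊃ ((p2 ⊃ ¬p2) ≡ p2) = 1 ⊃ 1/5 = 1/5
p2 ≡ p3 = 1/5 ≡ 1/5 = 1
p1 ⊃ p3 = 4/5 ⊃ 1/5 = 2/5
(p1 ⊃ p3) ≡ p1 = 2/5 ≡ 4/5 = 3/5
(p2 ≡ p3) ⊃ ((p1 ⊃ p3) ≡ p1) = 1 ⊃ 3/5 = 3/5
(((p3 ⊃ (p1 ⊃ p1)) ≡ (p3 ⊃ (p1 ≡ p1))) ⊃ ((p2 ⊃ ¬p2) ≡ p2)) ≡ ((p2 ≡ p3) ⊃ ((p1 ⊃ p3) ≡ p1)) = 1/5 ≡ 3/5 = 3/5
((¬(p2 ⊃ (p3 ≡ p1)) ⊃ (¬¬p1 ≡ ¬p2)) ≡ ¬((p1 ≡ p2) ≡ ¬p1)) ≡ ((((p3 ⊃ (p1 ⊃ p1)) ≡ (p3 ⊃ (p1 ≡ p1))) ⊃ ((p2 ⊃ ¬p2) ≡ p2)) ≡ ((p2 ≡ p3) ⊃ ((p1 ⊃ p3) ≡ p1))) = 1/5 ≡ 3/5 = 3/5
¬(¬((p2 ⊃ p3) ≡ ((p2 ≡ p1) ≡ ¬p1)) ⊃ (((p2 ≡ p1) ⊃ p1) ⊃ (p1 ⊃ p1))) ≡ (((¬(p2 ⊃ (p3 ≡ p1)) ⊃ (¬¬p1 ≡ ¬p2)) ≡ ¬((p1 ≡ p2) ≡ ¬p1)) ≡ ((((p3 ⊃ (p1 ⊃ p1)) ≡ (p3 ⊃ (p1 ≡ p1))) ⊃ ((p2 ⊃ ¬p2) ≡ p2)) ≡ ((p2 ≡ p3) ⊃ ((p1 ⊃ p3) ≡ p1)))) = 0 ≡ 3/5 = 2/5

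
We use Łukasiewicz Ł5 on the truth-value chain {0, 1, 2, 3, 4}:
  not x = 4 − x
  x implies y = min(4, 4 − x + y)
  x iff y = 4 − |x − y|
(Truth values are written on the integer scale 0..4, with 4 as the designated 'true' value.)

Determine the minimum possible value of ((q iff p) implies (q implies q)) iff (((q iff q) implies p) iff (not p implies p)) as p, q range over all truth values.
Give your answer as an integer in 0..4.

2

Take p = 2, q = 0:
q iff p = 0 iff 2 = 2
q implies q = 0 implies 0 = 4
(q iff p) implies (q implies q) = 2 implies 4 = 4
q iff q = 0 iff 0 = 4
(q iff q) implies p = 4 implies 2 = 2
not p = not 2 = 2
not p implies p = 2 implies 2 = 4
((q iff q) implies p) iff (not p implies p) = 2 iff 4 = 2
((q iff p) implies (q implies q)) iff (((q iff q) implies p) iff (not p implies p)) = 4 iff 2 = 2
No assignment yields a value below 2, so this is the minimum.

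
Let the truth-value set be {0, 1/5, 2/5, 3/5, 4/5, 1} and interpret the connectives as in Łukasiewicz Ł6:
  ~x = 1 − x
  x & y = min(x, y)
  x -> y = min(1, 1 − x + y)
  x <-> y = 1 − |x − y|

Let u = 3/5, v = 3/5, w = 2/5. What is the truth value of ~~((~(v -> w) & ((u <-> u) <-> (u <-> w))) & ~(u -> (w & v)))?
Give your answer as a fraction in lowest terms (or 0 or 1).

v -> w = 3/5 -> 2/5 = 4/5
~(v -> w) = ~4/5 = 1/5
u <-> u = 3/5 <-> 3/5 = 1
u <-> w = 3/5 <-> 2/5 = 4/5
(u <-> u) <-> (u <-> w) = 1 <-> 4/5 = 4/5
~(v -> w) & ((u <-> u) <-> (u <-> w)) = 1/5 & 4/5 = 1/5
w & v = 2/5 & 3/5 = 2/5
u -> (w & v) = 3/5 -> 2/5 = 4/5
~(u -> (w & v)) = ~4/5 = 1/5
(~(v -> w) & ((u <-> u) <-> (u <-> w))) & ~(u -> (w & v)) = 1/5 & 1/5 = 1/5
~((~(v -> w) & ((u <-> u) <-> (u <-> w))) & ~(u -> (w & v))) = ~1/5 = 4/5
~~((~(v -> w) & ((u <-> u) <-> (u <-> w))) & ~(u -> (w & v))) = ~4/5 = 1/5

1/5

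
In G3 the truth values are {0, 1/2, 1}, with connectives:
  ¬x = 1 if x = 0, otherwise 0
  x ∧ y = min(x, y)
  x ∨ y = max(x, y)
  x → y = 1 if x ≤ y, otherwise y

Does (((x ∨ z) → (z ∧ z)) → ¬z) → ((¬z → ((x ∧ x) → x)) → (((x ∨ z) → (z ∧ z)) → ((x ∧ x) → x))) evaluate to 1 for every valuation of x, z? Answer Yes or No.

Yes

x = 0, z = 0 ↦ 1
x = 0, z = 1/2 ↦ 1
x = 0, z = 1 ↦ 1
x = 1/2, z = 0 ↦ 1
x = 1/2, z = 1/2 ↦ 1
x = 1/2, z = 1 ↦ 1
x = 1, z = 0 ↦ 1
x = 1, z = 1/2 ↦ 1
x = 1, z = 1 ↦ 1
Every assignment gives a value ≥ 1.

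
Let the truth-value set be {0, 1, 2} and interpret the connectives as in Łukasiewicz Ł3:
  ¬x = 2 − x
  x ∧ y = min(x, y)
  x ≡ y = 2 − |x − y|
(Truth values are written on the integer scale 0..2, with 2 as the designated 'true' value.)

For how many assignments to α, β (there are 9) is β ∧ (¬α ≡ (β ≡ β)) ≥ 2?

1

α = 0, β = 0 ↦ 0  <
α = 0, β = 1 ↦ 1  <
α = 0, β = 2 ↦ 2  ≥
α = 1, β = 0 ↦ 0  <
α = 1, β = 1 ↦ 1  <
α = 1, β = 2 ↦ 1  <
α = 2, β = 0 ↦ 0  <
α = 2, β = 1 ↦ 0  <
α = 2, β = 2 ↦ 0  <
So 1 of the 9 assignments meets the threshold.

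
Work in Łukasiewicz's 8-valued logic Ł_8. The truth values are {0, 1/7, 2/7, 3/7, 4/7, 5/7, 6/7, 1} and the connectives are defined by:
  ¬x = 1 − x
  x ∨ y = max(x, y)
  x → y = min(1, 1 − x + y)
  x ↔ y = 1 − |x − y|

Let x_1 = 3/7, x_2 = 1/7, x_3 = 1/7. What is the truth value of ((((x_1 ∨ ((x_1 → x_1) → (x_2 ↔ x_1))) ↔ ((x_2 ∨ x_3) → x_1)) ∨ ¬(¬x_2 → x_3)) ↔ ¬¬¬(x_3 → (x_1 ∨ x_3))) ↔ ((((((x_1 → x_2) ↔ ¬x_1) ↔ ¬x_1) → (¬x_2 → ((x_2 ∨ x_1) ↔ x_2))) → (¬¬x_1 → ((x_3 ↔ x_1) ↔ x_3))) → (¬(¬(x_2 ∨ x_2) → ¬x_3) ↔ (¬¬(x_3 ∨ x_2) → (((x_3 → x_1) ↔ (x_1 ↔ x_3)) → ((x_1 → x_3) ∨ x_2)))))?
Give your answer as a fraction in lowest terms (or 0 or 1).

x_1 → x_1 = 3/7 → 3/7 = 1
x_2 ↔ x_1 = 1/7 ↔ 3/7 = 5/7
(x_1 → x_1) → (x_2 ↔ x_1) = 1 → 5/7 = 5/7
x_1 ∨ ((x_1 → x_1) → (x_2 ↔ x_1)) = 3/7 ∨ 5/7 = 5/7
x_2 ∨ x_3 = 1/7 ∨ 1/7 = 1/7
(x_2 ∨ x_3) → x_1 = 1/7 → 3/7 = 1
(x_1 ∨ ((x_1 → x_1) → (x_2 ↔ x_1))) ↔ ((x_2 ∨ x_3) → x_1) = 5/7 ↔ 1 = 5/7
¬x_2 = ¬1/7 = 6/7
¬x_2 → x_3 = 6/7 → 1/7 = 2/7
¬(¬x_2 → x_3) = ¬2/7 = 5/7
((x_1 ∨ ((x_1 → x_1) → (x_2 ↔ x_1))) ↔ ((x_2 ∨ x_3) → x_1)) ∨ ¬(¬x_2 → x_3) = 5/7 ∨ 5/7 = 5/7
x_1 ∨ x_3 = 3/7 ∨ 1/7 = 3/7
x_3 → (x_1 ∨ x_3) = 1/7 → 3/7 = 1
¬(x_3 → (x_1 ∨ x_3)) = ¬1 = 0
¬¬(x_3 → (x_1 ∨ x_3)) = ¬0 = 1
¬¬¬(x_3 → (x_1 ∨ x_3)) = ¬1 = 0
(((x_1 ∨ ((x_1 → x_1) → (x_2 ↔ x_1))) ↔ ((x_2 ∨ x_3) → x_1)) ∨ ¬(¬x_2 → x_3)) ↔ ¬¬¬(x_3 → (x_1 ∨ x_3)) = 5/7 ↔ 0 = 2/7
x_1 → x_2 = 3/7 → 1/7 = 5/7
¬x_1 = ¬3/7 = 4/7
(x_1 → x_2) ↔ ¬x_1 = 5/7 ↔ 4/7 = 6/7
¬x_1 = ¬3/7 = 4/7
((x_1 → x_2) ↔ ¬x_1) ↔ ¬x_1 = 6/7 ↔ 4/7 = 5/7
¬x_2 = ¬1/7 = 6/7
x_2 ∨ x_1 = 1/7 ∨ 3/7 = 3/7
(x_2 ∨ x_1) ↔ x_2 = 3/7 ↔ 1/7 = 5/7
¬x_2 → ((x_2 ∨ x_1) ↔ x_2) = 6/7 → 5/7 = 6/7
(((x_1 → x_2) ↔ ¬x_1) ↔ ¬x_1) → (¬x_2 → ((x_2 ∨ x_1) ↔ x_2)) = 5/7 → 6/7 = 1
¬x_1 = ¬3/7 = 4/7
¬¬x_1 = ¬4/7 = 3/7
x_3 ↔ x_1 = 1/7 ↔ 3/7 = 5/7
(x_3 ↔ x_1) ↔ x_3 = 5/7 ↔ 1/7 = 3/7
¬¬x_1 → ((x_3 ↔ x_1) ↔ x_3) = 3/7 → 3/7 = 1
((((x_1 → x_2) ↔ ¬x_1) ↔ ¬x_1) → (¬x_2 → ((x_2 ∨ x_1) ↔ x_2))) → (¬¬x_1 → ((x_3 ↔ x_1) ↔ x_3)) = 1 → 1 = 1
x_2 ∨ x_2 = 1/7 ∨ 1/7 = 1/7
¬(x_2 ∨ x_2) = ¬1/7 = 6/7
¬x_3 = ¬1/7 = 6/7
¬(x_2 ∨ x_2) → ¬x_3 = 6/7 → 6/7 = 1
¬(¬(x_2 ∨ x_2) → ¬x_3) = ¬1 = 0
x_3 ∨ x_2 = 1/7 ∨ 1/7 = 1/7
¬(x_3 ∨ x_2) = ¬1/7 = 6/7
¬¬(x_3 ∨ x_2) = ¬6/7 = 1/7
x_3 → x_1 = 1/7 → 3/7 = 1
x_1 ↔ x_3 = 3/7 ↔ 1/7 = 5/7
(x_3 → x_1) ↔ (x_1 ↔ x_3) = 1 ↔ 5/7 = 5/7
x_1 → x_3 = 3/7 → 1/7 = 5/7
(x_1 → x_3) ∨ x_2 = 5/7 ∨ 1/7 = 5/7
((x_3 → x_1) ↔ (x_1 ↔ x_3)) → ((x_1 → x_3) ∨ x_2) = 5/7 → 5/7 = 1
¬¬(x_3 ∨ x_2) → (((x_3 → x_1) ↔ (x_1 ↔ x_3)) → ((x_1 → x_3) ∨ x_2)) = 1/7 → 1 = 1
¬(¬(x_2 ∨ x_2) → ¬x_3) ↔ (¬¬(x_3 ∨ x_2) → (((x_3 → x_1) ↔ (x_1 ↔ x_3)) → ((x_1 → x_3) ∨ x_2))) = 0 ↔ 1 = 0
(((((x_1 → x_2) ↔ ¬x_1) ↔ ¬x_1) → (¬x_2 → ((x_2 ∨ x_1) ↔ x_2))) → (¬¬x_1 → ((x_3 ↔ x_1) ↔ x_3))) → (¬(¬(x_2 ∨ x_2) → ¬x_3) ↔ (¬¬(x_3 ∨ x_2) → (((x_3 → x_1) ↔ (x_1 ↔ x_3)) → ((x_1 → x_3) ∨ x_2)))) = 1 → 0 = 0
((((x_1 ∨ ((x_1 → x_1) → (x_2 ↔ x_1))) ↔ ((x_2 ∨ x_3) → x_1)) ∨ ¬(¬x_2 → x_3)) ↔ ¬¬¬(x_3 → (x_1 ∨ x_3))) ↔ ((((((x_1 → x_2) ↔ ¬x_1) ↔ ¬x_1) → (¬x_2 → ((x_2 ∨ x_1) ↔ x_2))) → (¬¬x_1 → ((x_3 ↔ x_1) ↔ x_3))) → (¬(¬(x_2 ∨ x_2) → ¬x_3) ↔ (¬¬(x_3 ∨ x_2) → (((x_3 → x_1) ↔ (x_1 ↔ x_3)) → ((x_1 → x_3) ∨ x_2))))) = 2/7 ↔ 0 = 5/7

5/7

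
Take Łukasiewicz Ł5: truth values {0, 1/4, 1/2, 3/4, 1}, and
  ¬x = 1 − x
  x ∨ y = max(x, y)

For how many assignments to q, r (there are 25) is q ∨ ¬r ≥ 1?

value 1: 9 assignments (counts)
value 3/4: 7 assignments
value 1/2: 5 assignments
value 1/4: 3 assignments
value 0: 1 assignment
So 9 of the 25 assignments meet the threshold.

9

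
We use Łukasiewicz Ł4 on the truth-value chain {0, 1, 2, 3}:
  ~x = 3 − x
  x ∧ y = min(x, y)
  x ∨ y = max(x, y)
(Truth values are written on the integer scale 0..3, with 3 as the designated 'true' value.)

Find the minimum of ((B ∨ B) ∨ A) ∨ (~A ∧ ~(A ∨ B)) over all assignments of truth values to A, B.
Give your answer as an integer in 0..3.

Take A = 0, B = 1:
B ∨ B = 1 ∨ 1 = 1
(B ∨ B) ∨ A = 1 ∨ 0 = 1
~A = ~0 = 3
A ∨ B = 0 ∨ 1 = 1
~(A ∨ B) = ~1 = 2
~A ∧ ~(A ∨ B) = 3 ∧ 2 = 2
((B ∨ B) ∨ A) ∨ (~A ∧ ~(A ∨ B)) = 1 ∨ 2 = 2
No assignment yields a value below 2, so this is the minimum.

2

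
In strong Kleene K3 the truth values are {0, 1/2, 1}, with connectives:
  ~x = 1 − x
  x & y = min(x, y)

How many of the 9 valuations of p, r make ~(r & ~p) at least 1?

5

p = 0, r = 0 ↦ 1  ≥
p = 0, r = 1/2 ↦ 1/2  <
p = 0, r = 1 ↦ 0  <
p = 1/2, r = 0 ↦ 1  ≥
p = 1/2, r = 1/2 ↦ 1/2  <
p = 1/2, r = 1 ↦ 1/2  <
p = 1, r = 0 ↦ 1  ≥
p = 1, r = 1/2 ↦ 1  ≥
p = 1, r = 1 ↦ 1  ≥
So 5 of the 9 assignments meet the threshold.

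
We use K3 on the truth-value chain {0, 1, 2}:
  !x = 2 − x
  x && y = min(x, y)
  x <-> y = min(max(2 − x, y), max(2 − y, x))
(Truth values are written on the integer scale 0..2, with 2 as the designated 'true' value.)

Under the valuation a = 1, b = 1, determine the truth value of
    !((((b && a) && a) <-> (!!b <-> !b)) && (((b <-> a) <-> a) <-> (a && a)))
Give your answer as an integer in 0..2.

b && a = 1 && 1 = 1
(b && a) && a = 1 && 1 = 1
!b = !1 = 1
!!b = !1 = 1
!b = !1 = 1
!!b <-> !b = 1 <-> 1 = 1
((b && a) && a) <-> (!!b <-> !b) = 1 <-> 1 = 1
b <-> a = 1 <-> 1 = 1
(b <-> a) <-> a = 1 <-> 1 = 1
a && a = 1 && 1 = 1
((b <-> a) <-> a) <-> (a && a) = 1 <-> 1 = 1
(((b && a) && a) <-> (!!b <-> !b)) && (((b <-> a) <-> a) <-> (a && a)) = 1 && 1 = 1
!((((b && a) && a) <-> (!!b <-> !b)) && (((b <-> a) <-> a) <-> (a && a))) = !1 = 1

1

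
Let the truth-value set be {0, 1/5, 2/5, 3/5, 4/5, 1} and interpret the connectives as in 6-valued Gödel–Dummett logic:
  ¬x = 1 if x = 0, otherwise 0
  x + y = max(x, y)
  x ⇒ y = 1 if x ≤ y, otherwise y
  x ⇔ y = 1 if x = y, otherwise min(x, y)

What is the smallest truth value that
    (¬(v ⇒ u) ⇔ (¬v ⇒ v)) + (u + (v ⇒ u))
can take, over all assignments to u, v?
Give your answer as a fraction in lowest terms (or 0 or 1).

1/5

Take u = 1/5, v = 2/5:
v ⇒ u = 2/5 ⇒ 1/5 = 1/5
¬(v ⇒ u) = ¬1/5 = 0
¬v = ¬2/5 = 0
¬v ⇒ v = 0 ⇒ 2/5 = 1
¬(v ⇒ u) ⇔ (¬v ⇒ v) = 0 ⇔ 1 = 0
v ⇒ u = 2/5 ⇒ 1/5 = 1/5
u + (v ⇒ u) = 1/5 + 1/5 = 1/5
(¬(v ⇒ u) ⇔ (¬v ⇒ v)) + (u + (v ⇒ u)) = 0 + 1/5 = 1/5
No assignment yields a value below 1/5, so this is the minimum.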